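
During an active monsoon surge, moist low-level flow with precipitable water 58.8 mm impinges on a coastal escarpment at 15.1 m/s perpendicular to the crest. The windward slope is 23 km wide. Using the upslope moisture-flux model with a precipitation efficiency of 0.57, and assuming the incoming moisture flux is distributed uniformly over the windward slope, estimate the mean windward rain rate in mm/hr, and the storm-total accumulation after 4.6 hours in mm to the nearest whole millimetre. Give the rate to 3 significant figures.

Incoming column moisture flux per unit ridge length: F = V × PW = 15.1 × 58.8 = 887.88 mm·m/s.
Spread over the 23 km slope with efficiency ε = 0.57: R = ε·F/W = 0.57 × 887.88 / 23000 m = 2.200e-02 mm/s.
R = 2.200e-02 × 3600 = 79.2 mm/hr.
Over 4.6 h: total = 79.2 × 4.6 = 364.32 ≈ 364 mm.

R ≈ 79.2 mm/hr; total ≈ 364 mm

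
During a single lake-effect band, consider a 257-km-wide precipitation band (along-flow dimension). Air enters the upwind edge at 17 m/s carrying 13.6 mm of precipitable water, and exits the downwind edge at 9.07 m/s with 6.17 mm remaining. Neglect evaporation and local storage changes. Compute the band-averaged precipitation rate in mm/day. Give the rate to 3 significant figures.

R ≈ 58.9 mm/day

Column moisture flux per unit crosswind length is F = V × PW.
Inflow: F_in = 17 × 13.6 = 231.2 mm·m/s
Outflow: F_out = 9.07 × 6.17 = 55.9619 mm·m/s
Steady-state rate R = (F_in − F_out)/L = (231.2 − 55.9619) / 257000 m = 6.819e-04 mm/s.
R = 6.819e-04 × 3600 × 24 = 58.9 mm/day.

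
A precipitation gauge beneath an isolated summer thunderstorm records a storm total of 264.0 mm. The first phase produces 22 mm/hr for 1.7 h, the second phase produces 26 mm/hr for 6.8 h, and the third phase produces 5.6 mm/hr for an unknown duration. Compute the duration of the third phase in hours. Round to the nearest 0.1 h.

duration ≈ 8.9 h

Known phases: 22 × 1.7 + 26 × 6.8 = 37.4 + 176.8 = 214.2 mm.
Remaining depth = 264.0 − 214.2 = 49.8 mm.
Duration = 49.8 / 5.6 = 8.9 h.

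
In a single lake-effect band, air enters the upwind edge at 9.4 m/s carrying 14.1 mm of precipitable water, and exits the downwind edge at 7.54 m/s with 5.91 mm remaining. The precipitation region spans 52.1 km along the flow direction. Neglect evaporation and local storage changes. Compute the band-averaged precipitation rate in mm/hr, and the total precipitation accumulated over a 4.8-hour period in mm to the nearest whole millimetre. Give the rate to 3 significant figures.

R ≈ 6.08 mm/hr; total ≈ 29 mm

Column moisture flux per unit crosswind length is F = V × PW.
Inflow: F_in = 9.4 × 14.1 = 132.54 mm·m/s
Outflow: F_out = 7.54 × 5.91 = 44.5614 mm·m/s
Steady-state rate R = (F_in − F_out)/L = (132.54 − 44.5614) / 52100 m = 1.689e-03 mm/s.
R = 1.689e-03 × 3600 = 6.08 mm/hr.
Over 4.8 h: total = 6.08 × 4.8 = 29.184 ≈ 29 mm.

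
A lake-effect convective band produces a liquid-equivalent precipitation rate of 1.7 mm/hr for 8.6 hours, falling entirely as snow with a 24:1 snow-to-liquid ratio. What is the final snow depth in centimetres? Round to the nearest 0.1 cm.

Liquid-equivalent depth = 1.7 × 8.6 = 14.62 mm.
Snow depth = 14.62 mm × 24 = 350.88 mm = 35.1 cm.

snow depth ≈ 35.1 cm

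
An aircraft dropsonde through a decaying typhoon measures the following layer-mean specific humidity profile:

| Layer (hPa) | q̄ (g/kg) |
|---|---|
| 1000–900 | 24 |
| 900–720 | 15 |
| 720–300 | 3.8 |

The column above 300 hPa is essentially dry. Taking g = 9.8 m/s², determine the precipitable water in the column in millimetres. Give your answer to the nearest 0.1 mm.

Precipitable water is the column-integrated vapour mass per unit area: PW = (1/g) Σ q̄ Δp, with q in kg/kg and Δp in Pa (1 kg/m² of water = 1 mm).
Layer 1000–900 hPa: Δp = 100 hPa = 10000 Pa, q̄ = 0.024 kg/kg → 0.024 × 10000 / 9.8 = 24.49 mm
Layer 900–720 hPa: Δp = 180 hPa = 18000 Pa, q̄ = 0.015 kg/kg → 0.015 × 18000 / 9.8 = 27.55 mm
Layer 720–300 hPa: Δp = 420 hPa = 42000 Pa, q̄ = 0.0038 kg/kg → 0.0038 × 42000 / 9.8 = 16.29 mm
PW = 24.49 + 27.55 + 16.29 = 68.33 ≈ 68.3 mm.

PW ≈ 68.3 mm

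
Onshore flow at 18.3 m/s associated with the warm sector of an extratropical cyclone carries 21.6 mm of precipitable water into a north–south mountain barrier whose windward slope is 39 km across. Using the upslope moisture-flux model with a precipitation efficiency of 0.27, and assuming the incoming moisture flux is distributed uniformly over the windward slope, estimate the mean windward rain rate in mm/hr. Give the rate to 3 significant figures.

R ≈ 9.85 mm/hr

Incoming column moisture flux per unit ridge length: F = V × PW = 18.3 × 21.6 = 395.28 mm·m/s.
Spread over the 39 km slope with efficiency ε = 0.27: R = ε·F/W = 0.27 × 395.28 / 39000 m = 2.737e-03 mm/s.
R = 2.737e-03 × 3600 = 9.85 mm/hr.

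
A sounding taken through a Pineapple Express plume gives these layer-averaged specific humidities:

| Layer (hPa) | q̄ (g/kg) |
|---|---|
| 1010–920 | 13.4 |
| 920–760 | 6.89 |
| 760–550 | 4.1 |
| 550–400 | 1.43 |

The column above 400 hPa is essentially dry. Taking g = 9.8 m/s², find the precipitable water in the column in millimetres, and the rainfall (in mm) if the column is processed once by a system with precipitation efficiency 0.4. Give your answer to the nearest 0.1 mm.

PW ≈ 34.5 mm; rainfall ≈ 13.8 mm

Precipitable water is the column-integrated vapour mass per unit area: PW = (1/g) Σ q̄ Δp, with q in kg/kg and Δp in Pa (1 kg/m² of water = 1 mm).
Layer 1010–920 hPa: Δp = 90 hPa = 9000 Pa, q̄ = 0.0134 kg/kg → 0.0134 × 9000 / 9.8 = 12.31 mm
Layer 920–760 hPa: Δp = 160 hPa = 16000 Pa, q̄ = 0.00689 kg/kg → 0.00689 × 16000 / 9.8 = 11.25 mm
Layer 760–550 hPa: Δp = 210 hPa = 21000 Pa, q̄ = 0.0041 kg/kg → 0.0041 × 21000 / 9.8 = 8.79 mm
Layer 550–400 hPa: Δp = 150 hPa = 15000 Pa, q̄ = 0.00143 kg/kg → 0.00143 × 15000 / 9.8 = 2.19 mm
PW = 12.31 + 11.25 + 8.79 + 2.19 = 34.54 ≈ 34.5 mm.
Rainfall = ε × PW = 0.4 × 34.5 = 13.8 mm.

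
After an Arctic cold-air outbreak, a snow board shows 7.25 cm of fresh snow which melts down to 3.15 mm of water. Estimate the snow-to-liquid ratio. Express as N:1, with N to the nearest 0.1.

Ratio = snow depth / SWE = 72.5 mm / 3.15 mm = 23.0, i.e. 23.0:1.

ratio ≈ 23.0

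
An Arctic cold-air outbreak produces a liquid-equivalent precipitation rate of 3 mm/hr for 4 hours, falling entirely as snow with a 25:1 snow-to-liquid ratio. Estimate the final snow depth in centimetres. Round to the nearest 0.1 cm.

snow depth ≈ 30.0 cm

Liquid-equivalent depth = 3 × 4 = 12 mm.
Snow depth = 12 mm × 25 = 300 mm = 30.0 cm.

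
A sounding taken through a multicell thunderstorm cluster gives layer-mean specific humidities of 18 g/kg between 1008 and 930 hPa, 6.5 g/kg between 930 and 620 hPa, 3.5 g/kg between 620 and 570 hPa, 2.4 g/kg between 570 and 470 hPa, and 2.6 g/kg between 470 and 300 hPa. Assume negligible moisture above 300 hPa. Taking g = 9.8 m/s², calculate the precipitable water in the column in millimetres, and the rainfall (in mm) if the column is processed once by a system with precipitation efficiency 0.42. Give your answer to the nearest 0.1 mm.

Precipitable water is the column-integrated vapour mass per unit area: PW = (1/g) Σ q̄ Δp, with q in kg/kg and Δp in Pa (1 kg/m² of water = 1 mm).
Layer 1008–930 hPa: Δp = 78 hPa = 7800 Pa, q̄ = 0.018 kg/kg → 0.018 × 7800 / 9.8 = 14.33 mm
Layer 930–620 hPa: Δp = 310 hPa = 31000 Pa, q̄ = 0.0065 kg/kg → 0.0065 × 31000 / 9.8 = 20.56 mm
Layer 620–570 hPa: Δp = 50 hPa = 5000 Pa, q̄ = 0.0035 kg/kg → 0.0035 × 5000 / 9.8 = 1.79 mm
Layer 570–470 hPa: Δp = 100 hPa = 10000 Pa, q̄ = 0.0024 kg/kg → 0.0024 × 10000 / 9.8 = 2.45 mm
Layer 470–300 hPa: Δp = 170 hPa = 17000 Pa, q̄ = 0.0026 kg/kg → 0.0026 × 17000 / 9.8 = 4.51 mm
PW = 14.33 + 20.56 + 1.79 + 2.45 + 4.51 = 43.64 ≈ 43.6 mm.
Rainfall = ε × PW = 0.42 × 43.6 = 18.3 mm.

PW ≈ 43.6 mm; rainfall ≈ 18.3 mm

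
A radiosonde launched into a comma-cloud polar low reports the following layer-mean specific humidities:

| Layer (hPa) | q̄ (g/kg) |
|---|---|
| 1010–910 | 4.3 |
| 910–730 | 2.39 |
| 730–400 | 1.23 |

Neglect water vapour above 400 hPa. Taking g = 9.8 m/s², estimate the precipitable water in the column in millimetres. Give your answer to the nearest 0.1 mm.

PW ≈ 12.9 mm

Precipitable water is the column-integrated vapour mass per unit area: PW = (1/g) Σ q̄ Δp, with q in kg/kg and Δp in Pa (1 kg/m² of water = 1 mm).
Layer 1010–910 hPa: Δp = 100 hPa = 10000 Pa, q̄ = 0.0043 kg/kg → 0.0043 × 10000 / 9.8 = 4.39 mm
Layer 910–730 hPa: Δp = 180 hPa = 18000 Pa, q̄ = 0.00239 kg/kg → 0.00239 × 18000 / 9.8 = 4.39 mm
Layer 730–400 hPa: Δp = 330 hPa = 33000 Pa, q̄ = 0.00123 kg/kg → 0.00123 × 33000 / 9.8 = 4.14 mm
PW = 4.39 + 4.39 + 4.14 = 12.92 ≈ 12.9 mm.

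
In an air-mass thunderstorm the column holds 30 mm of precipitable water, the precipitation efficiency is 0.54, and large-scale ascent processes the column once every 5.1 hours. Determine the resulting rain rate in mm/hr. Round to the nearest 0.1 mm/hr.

Each overturning extracts ε × PW = 0.54 × 30 = 16.2 mm.
Rate = ε·PW / τ = 16.2 / 5.1 h = 3.2 mm/hr.

R ≈ 3.2 mm/hr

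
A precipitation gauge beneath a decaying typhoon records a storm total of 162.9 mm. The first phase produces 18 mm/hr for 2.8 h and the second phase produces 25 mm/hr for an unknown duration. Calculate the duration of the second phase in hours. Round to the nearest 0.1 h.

Known phases: 18 × 2.8 = 50.4 mm.
Remaining depth = 162.9 − 50.4 = 112.5 mm.
Duration = 112.5 / 25 = 4.5 h.

duration ≈ 4.5 h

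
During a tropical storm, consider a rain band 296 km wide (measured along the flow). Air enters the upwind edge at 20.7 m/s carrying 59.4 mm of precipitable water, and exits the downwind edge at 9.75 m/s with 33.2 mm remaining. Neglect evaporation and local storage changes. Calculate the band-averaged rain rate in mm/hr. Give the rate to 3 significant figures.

Column moisture flux per unit crosswind length is F = V × PW.
Inflow: F_in = 20.7 × 59.4 = 1229.58 mm·m/s
Outflow: F_out = 9.75 × 33.2 = 323.7 mm·m/s
Steady-state rate R = (F_in − F_out)/L = (1229.58 − 323.7) / 296000 m = 3.060e-03 mm/s.
R = 3.060e-03 × 3600 = 11.0 mm/hr.

R ≈ 11.0 mm/hr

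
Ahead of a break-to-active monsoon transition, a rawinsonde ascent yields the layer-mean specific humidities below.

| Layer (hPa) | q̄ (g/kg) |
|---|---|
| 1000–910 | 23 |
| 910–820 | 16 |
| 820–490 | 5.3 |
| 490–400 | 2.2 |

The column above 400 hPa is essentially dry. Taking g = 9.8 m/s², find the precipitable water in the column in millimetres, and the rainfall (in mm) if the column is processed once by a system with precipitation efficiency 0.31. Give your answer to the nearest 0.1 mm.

Precipitable water is the column-integrated vapour mass per unit area: PW = (1/g) Σ q̄ Δp, with q in kg/kg and Δp in Pa (1 kg/m² of water = 1 mm).
Layer 1000–910 hPa: Δp = 90 hPa = 9000 Pa, q̄ = 0.023 kg/kg → 0.023 × 9000 / 9.8 = 21.12 mm
Layer 910–820 hPa: Δp = 90 hPa = 9000 Pa, q̄ = 0.016 kg/kg → 0.016 × 9000 / 9.8 = 14.69 mm
Layer 820–490 hPa: Δp = 330 hPa = 33000 Pa, q̄ = 0.0053 kg/kg → 0.0053 × 33000 / 9.8 = 17.85 mm
Layer 490–400 hPa: Δp = 90 hPa = 9000 Pa, q̄ = 0.0022 kg/kg → 0.0022 × 9000 / 9.8 = 2.02 mm
PW = 21.12 + 14.69 + 17.85 + 2.02 = 55.68 ≈ 55.7 mm.
Rainfall = ε × PW = 0.31 × 55.7 = 17.3 mm.

PW ≈ 55.7 mm; rainfall ≈ 17.3 mm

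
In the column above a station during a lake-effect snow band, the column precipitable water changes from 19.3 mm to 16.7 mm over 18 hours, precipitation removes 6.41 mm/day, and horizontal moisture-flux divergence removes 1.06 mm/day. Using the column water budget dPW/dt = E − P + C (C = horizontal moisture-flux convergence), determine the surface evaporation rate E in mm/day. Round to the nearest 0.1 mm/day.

E ≈ 4.0 mm/day

dPW/dt = (16.7 − 19.3) mm / (18/24 day) = -3.467 mm/day.
E = dPW/dt + P − C = (-3.467) + 6.41 − (-1.06) = 4.0 mm/day.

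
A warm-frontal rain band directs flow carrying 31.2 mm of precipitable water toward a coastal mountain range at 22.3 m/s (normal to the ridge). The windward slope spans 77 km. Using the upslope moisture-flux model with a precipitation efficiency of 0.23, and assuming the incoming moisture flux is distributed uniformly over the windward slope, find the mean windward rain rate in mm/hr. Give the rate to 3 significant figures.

R ≈ 7.48 mm/hr

Incoming column moisture flux per unit ridge length: F = V × PW = 22.3 × 31.2 = 695.76 mm·m/s.
Spread over the 77 km slope with efficiency ε = 0.23: R = ε·F/W = 0.23 × 695.76 / 77000 m = 2.078e-03 mm/s.
R = 2.078e-03 × 3600 = 7.48 mm/hr.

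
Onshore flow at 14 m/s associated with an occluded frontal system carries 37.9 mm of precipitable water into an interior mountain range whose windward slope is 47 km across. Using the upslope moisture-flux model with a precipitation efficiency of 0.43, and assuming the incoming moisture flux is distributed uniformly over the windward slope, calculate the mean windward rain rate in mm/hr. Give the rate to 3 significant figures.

Incoming column moisture flux per unit ridge length: F = V × PW = 14 × 37.9 = 530.6 mm·m/s.
Spread over the 47 km slope with efficiency ε = 0.43: R = ε·F/W = 0.43 × 530.6 / 47000 m = 4.854e-03 mm/s.
R = 4.854e-03 × 3600 = 17.5 mm/hr.

R ≈ 17.5 mm/hr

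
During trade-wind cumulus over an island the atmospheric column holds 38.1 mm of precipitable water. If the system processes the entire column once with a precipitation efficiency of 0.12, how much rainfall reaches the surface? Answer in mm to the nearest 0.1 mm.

Rainfall = ε × PW = 0.12 × 38.1 = 4.6 mm.

rainfall ≈ 4.6 mm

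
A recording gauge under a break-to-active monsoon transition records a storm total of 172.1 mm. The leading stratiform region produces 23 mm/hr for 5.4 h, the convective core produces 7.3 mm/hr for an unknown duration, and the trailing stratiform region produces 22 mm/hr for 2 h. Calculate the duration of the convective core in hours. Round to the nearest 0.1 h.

Known phases: 23 × 5.4 + 22 × 2 = 124.2 + 44 = 168.2 mm.
Remaining depth = 172.1 − 168.2 = 3.9 mm.
Duration = 3.9 / 7.3 = 0.5 h.

duration ≈ 0.5 h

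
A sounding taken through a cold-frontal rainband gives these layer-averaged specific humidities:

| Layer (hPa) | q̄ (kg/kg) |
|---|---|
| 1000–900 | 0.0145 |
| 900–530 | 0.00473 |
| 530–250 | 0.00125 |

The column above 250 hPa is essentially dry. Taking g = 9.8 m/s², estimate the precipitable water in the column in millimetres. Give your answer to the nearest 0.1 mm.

Precipitable water is the column-integrated vapour mass per unit area: PW = (1/g) Σ q̄ Δp, with q in kg/kg and Δp in Pa (1 kg/m² of water = 1 mm).
Layer 1000–900 hPa: Δp = 100 hPa = 10000 Pa, q̄ = 0.0145 kg/kg → 0.0145 × 10000 / 9.8 = 14.80 mm
Layer 900–530 hPa: Δp = 370 hPa = 37000 Pa, q̄ = 0.00473 kg/kg → 0.00473 × 37000 / 9.8 = 17.86 mm
Layer 530–250 hPa: Δp = 280 hPa = 28000 Pa, q̄ = 0.00125 kg/kg → 0.00125 × 28000 / 9.8 = 3.57 mm
PW = 14.80 + 17.86 + 3.57 = 36.23 ≈ 36.2 mm.

PW ≈ 36.2 mm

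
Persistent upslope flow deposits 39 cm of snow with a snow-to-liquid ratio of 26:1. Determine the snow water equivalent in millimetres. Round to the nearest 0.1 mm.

SWE ≈ 15.0 mm

SWE = snow depth / ratio = 39 cm / 26 = 1.500 cm = 15.0 mm.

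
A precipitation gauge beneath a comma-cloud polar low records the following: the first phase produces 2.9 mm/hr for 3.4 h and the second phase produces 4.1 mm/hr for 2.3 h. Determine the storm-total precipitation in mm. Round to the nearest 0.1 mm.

Total = Σ Rᵢ Δtᵢ = 2.9 × 3.4 + 4.1 × 2.3
      = 9.86 + 9.43 = 19.3 mm.

total ≈ 19.3 mm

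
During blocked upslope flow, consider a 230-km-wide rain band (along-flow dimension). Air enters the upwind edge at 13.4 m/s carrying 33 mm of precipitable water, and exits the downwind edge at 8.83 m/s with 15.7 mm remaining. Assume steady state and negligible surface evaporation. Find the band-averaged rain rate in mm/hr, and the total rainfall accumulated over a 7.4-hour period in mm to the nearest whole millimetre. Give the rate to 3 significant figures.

R ≈ 4.75 mm/hr; total ≈ 35 mm

Column moisture flux per unit crosswind length is F = V × PW.
Inflow: F_in = 13.4 × 33 = 442.2 mm·m/s
Outflow: F_out = 8.83 × 15.7 = 138.631 mm·m/s
Steady-state rate R = (F_in − F_out)/L = (442.2 − 138.631) / 230000 m = 1.320e-03 mm/s.
R = 1.320e-03 × 3600 = 4.75 mm/hr.
Over 7.4 h: total = 4.75 × 7.4 = 35.15 ≈ 35 mm.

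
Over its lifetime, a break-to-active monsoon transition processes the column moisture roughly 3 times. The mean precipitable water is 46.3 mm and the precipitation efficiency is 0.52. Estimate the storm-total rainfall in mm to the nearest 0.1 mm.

rainfall ≈ 72.2 mm

Each cycle deposits ε × PW = 0.52 × 46.3 = 24.076 mm.
Over 3 cycles: 3 × 24.076 = 72.2 mm.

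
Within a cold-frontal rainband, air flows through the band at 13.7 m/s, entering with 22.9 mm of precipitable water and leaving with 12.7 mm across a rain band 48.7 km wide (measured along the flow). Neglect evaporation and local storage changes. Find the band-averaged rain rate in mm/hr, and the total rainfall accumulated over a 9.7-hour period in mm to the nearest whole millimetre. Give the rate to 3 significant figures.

R ≈ 10.3 mm/hr; total ≈ 100 mm

Column moisture flux per unit crosswind length is F = V × PW.
Inflow: F_in = 13.7 × 22.9 = 313.73 mm·m/s
Outflow: F_out = 13.7 × 12.7 = 173.99 mm·m/s
Steady-state rate R = (F_in − F_out)/L = (313.73 − 173.99) / 48700 m = 2.869e-03 mm/s.
R = 2.869e-03 × 3600 = 10.3 mm/hr.
Over 9.7 h: total = 10.3 × 9.7 = 99.91 ≈ 100 mm.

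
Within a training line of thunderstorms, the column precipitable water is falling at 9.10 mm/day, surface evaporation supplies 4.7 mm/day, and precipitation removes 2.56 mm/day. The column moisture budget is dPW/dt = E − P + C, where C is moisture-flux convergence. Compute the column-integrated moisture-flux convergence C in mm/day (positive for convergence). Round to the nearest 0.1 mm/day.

dPW/dt = -9.10 mm/day.
C = dPW/dt − E + P = (-9.10) − 4.7 + 2.56 = -11.2 mm/day.

C ≈ -11.2 mm/day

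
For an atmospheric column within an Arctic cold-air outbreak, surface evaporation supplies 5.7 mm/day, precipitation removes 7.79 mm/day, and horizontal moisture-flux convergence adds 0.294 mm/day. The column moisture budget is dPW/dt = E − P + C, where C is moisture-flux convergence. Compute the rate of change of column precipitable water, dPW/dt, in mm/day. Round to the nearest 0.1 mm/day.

dPW/dt ≈ -1.8 mm/day

dPW/dt = E − P + C = 5.7 − 7.79 + (0.294) = -1.8 mm/day.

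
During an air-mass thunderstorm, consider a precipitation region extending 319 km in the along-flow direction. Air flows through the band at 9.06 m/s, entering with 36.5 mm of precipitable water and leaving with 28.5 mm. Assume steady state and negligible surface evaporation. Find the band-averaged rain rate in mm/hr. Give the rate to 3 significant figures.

Column moisture flux per unit crosswind length is F = V × PW.
Inflow: F_in = 9.06 × 36.5 = 330.69 mm·m/s
Outflow: F_out = 9.06 × 28.5 = 258.21 mm·m/s
Steady-state rate R = (F_in − F_out)/L = (330.69 − 258.21) / 319000 m = 2.272e-04 mm/s.
R = 2.272e-04 × 3600 = 0.818 mm/hr.

R ≈ 0.818 mm/hr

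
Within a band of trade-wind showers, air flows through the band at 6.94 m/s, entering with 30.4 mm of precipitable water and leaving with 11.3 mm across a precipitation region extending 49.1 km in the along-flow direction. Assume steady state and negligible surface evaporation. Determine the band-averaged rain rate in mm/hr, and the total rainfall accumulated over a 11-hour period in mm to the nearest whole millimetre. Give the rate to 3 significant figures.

Column moisture flux per unit crosswind length is F = V × PW.
Inflow: F_in = 6.94 × 30.4 = 210.976 mm·m/s
Outflow: F_out = 6.94 × 11.3 = 78.422 mm·m/s
Steady-state rate R = (F_in − F_out)/L = (210.976 − 78.422) / 49100 m = 2.700e-03 mm/s.
R = 2.700e-03 × 3600 = 9.72 mm/hr.
Over 11 h: total = 9.72 × 11 = 106.92 ≈ 107 mm.

R ≈ 9.72 mm/hr; total ≈ 107 mm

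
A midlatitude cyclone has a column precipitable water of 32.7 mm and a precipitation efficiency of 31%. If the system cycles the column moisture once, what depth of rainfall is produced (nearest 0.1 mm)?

rainfall ≈ 10.1 mm

Rainfall = ε × PW = 0.31 × 32.7 = 10.1 mm.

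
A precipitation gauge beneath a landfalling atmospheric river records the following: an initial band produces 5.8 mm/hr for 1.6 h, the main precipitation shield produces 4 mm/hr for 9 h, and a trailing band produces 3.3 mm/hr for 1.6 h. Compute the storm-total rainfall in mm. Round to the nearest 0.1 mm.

Total = Σ Rᵢ Δtᵢ = 5.8 × 1.6 + 4 × 9 + 3.3 × 1.6
      = 9.28 + 36 + 5.28 = 50.6 mm.

total ≈ 50.6 mm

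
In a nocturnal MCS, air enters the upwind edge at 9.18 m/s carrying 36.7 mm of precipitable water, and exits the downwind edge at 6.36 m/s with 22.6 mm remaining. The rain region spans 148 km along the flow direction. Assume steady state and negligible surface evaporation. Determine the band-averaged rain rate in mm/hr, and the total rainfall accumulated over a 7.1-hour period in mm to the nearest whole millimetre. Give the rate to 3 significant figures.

R ≈ 4.70 mm/hr; total ≈ 33 mm

Column moisture flux per unit crosswind length is F = V × PW.
Inflow: F_in = 9.18 × 36.7 = 336.906 mm·m/s
Outflow: F_out = 6.36 × 22.6 = 143.736 mm·m/s
Steady-state rate R = (F_in − F_out)/L = (336.906 − 143.736) / 148000 m = 1.305e-03 mm/s.
R = 1.305e-03 × 3600 = 4.70 mm/hr.
Over 7.1 h: total = 4.70 × 7.1 = 33.37 ≈ 33 mm.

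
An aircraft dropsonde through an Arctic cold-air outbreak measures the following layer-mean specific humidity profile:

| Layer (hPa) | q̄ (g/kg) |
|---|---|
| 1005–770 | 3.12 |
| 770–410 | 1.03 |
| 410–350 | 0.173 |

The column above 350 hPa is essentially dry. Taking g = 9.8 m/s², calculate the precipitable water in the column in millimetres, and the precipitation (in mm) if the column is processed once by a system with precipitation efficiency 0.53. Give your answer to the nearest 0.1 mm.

PW ≈ 11.4 mm; precipitation ≈ 6.0 mm

Precipitable water is the column-integrated vapour mass per unit area: PW = (1/g) Σ q̄ Δp, with q in kg/kg and Δp in Pa (1 kg/m² of water = 1 mm).
Layer 1005–770 hPa: Δp = 235 hPa = 23500 Pa, q̄ = 0.00312 kg/kg → 0.00312 × 23500 / 9.8 = 7.48 mm
Layer 770–410 hPa: Δp = 360 hPa = 36000 Pa, q̄ = 0.00103 kg/kg → 0.00103 × 36000 / 9.8 = 3.78 mm
Layer 410–350 hPa: Δp = 60 hPa = 6000 Pa, q̄ = 0.000173 kg/kg → 0.000173 × 6000 / 9.8 = 0.11 mm
PW = 7.48 + 3.78 + 0.11 = 11.37 ≈ 11.4 mm.
Precipitation = ε × PW = 0.53 × 11.4 = 6.0 mm.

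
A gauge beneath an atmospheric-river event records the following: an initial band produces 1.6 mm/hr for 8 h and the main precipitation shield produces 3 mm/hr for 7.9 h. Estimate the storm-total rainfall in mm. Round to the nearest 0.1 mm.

total ≈ 36.5 mm

Total = Σ Rᵢ Δtᵢ = 1.6 × 8 + 3 × 7.9
      = 12.8 + 23.7 = 36.5 mm.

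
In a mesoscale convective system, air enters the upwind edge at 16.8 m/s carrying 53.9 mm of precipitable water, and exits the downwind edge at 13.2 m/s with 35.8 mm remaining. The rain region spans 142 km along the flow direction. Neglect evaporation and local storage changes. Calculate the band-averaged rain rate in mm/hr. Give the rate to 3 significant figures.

R ≈ 11.0 mm/hr

Column moisture flux per unit crosswind length is F = V × PW.
Inflow: F_in = 16.8 × 53.9 = 905.52 mm·m/s
Outflow: F_out = 13.2 × 35.8 = 472.56 mm·m/s
Steady-state rate R = (F_in − F_out)/L = (905.52 − 472.56) / 142000 m = 3.049e-03 mm/s.
R = 3.049e-03 × 3600 = 11.0 mm/hr.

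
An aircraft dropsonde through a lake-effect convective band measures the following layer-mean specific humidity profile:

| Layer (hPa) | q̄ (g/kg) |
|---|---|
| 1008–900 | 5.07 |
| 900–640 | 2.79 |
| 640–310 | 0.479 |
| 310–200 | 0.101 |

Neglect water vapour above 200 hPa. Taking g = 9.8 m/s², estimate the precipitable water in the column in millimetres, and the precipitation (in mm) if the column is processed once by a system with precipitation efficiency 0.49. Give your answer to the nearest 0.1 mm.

PW ≈ 14.7 mm; precipitation ≈ 7.2 mm

Precipitable water is the column-integrated vapour mass per unit area: PW = (1/g) Σ q̄ Δp, with q in kg/kg and Δp in Pa (1 kg/m² of water = 1 mm).
Layer 1008–900 hPa: Δp = 108 hPa = 10800 Pa, q̄ = 0.00507 kg/kg → 0.00507 × 10800 / 9.8 = 5.59 mm
Layer 900–640 hPa: Δp = 260 hPa = 26000 Pa, q̄ = 0.00279 kg/kg → 0.00279 × 26000 / 9.8 = 7.40 mm
Layer 640–310 hPa: Δp = 330 hPa = 33000 Pa, q̄ = 0.000479 kg/kg → 0.000479 × 33000 / 9.8 = 1.61 mm
Layer 310–200 hPa: Δp = 110 hPa = 11000 Pa, q̄ = 0.000101 kg/kg → 0.000101 × 11000 / 9.8 = 0.11 mm
PW = 5.59 + 7.40 + 1.61 + 0.11 = 14.71 ≈ 14.7 mm.
Precipitation = ε × PW = 0.49 × 14.7 = 7.2 mm.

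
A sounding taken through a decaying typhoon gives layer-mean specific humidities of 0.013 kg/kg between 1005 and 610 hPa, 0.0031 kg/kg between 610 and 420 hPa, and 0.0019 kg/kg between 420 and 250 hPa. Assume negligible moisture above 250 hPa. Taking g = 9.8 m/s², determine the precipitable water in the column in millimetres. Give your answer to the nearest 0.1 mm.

Precipitable water is the column-integrated vapour mass per unit area: PW = (1/g) Σ q̄ Δp, with q in kg/kg and Δp in Pa (1 kg/m² of water = 1 mm).
Layer 1005–610 hPa: Δp = 395 hPa = 39500 Pa, q̄ = 0.013 kg/kg → 0.013 × 39500 / 9.8 = 52.40 mm
Layer 610–420 hPa: Δp = 190 hPa = 19000 Pa, q̄ = 0.0031 kg/kg → 0.0031 × 19000 / 9.8 = 6.01 mm
Layer 420–250 hPa: Δp = 170 hPa = 17000 Pa, q̄ = 0.0019 kg/kg → 0.0019 × 17000 / 9.8 = 3.30 mm
PW = 52.40 + 6.01 + 3.30 = 61.71 ≈ 61.7 mm.

PW ≈ 61.7 mm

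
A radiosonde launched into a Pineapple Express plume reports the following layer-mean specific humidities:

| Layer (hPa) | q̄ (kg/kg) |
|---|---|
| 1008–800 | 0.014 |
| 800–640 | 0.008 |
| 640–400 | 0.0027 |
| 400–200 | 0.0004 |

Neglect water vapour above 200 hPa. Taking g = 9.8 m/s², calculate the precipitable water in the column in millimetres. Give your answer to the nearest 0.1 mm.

PW ≈ 50.2 mm

Precipitable water is the column-integrated vapour mass per unit area: PW = (1/g) Σ q̄ Δp, with q in kg/kg and Δp in Pa (1 kg/m² of water = 1 mm).
Layer 1008–800 hPa: Δp = 208 hPa = 20800 Pa, q̄ = 0.014 kg/kg → 0.014 × 20800 / 9.8 = 29.71 mm
Layer 800–640 hPa: Δp = 160 hPa = 16000 Pa, q̄ = 0.008 kg/kg → 0.008 × 16000 / 9.8 = 13.06 mm
Layer 640–400 hPa: Δp = 240 hPa = 24000 Pa, q̄ = 0.0027 kg/kg → 0.0027 × 24000 / 9.8 = 6.61 mm
Layer 400–200 hPa: Δp = 200 hPa = 20000 Pa, q̄ = 0.0004 kg/kg → 0.0004 × 20000 / 9.8 = 0.82 mm
PW = 29.71 + 13.06 + 6.61 + 0.82 = 50.20 ≈ 50.2 mm.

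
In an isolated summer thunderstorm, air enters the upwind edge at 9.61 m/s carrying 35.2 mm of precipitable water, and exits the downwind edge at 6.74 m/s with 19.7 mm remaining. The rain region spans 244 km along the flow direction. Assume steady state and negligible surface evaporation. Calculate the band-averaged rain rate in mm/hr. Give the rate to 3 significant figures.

R ≈ 3.03 mm/hr

Column moisture flux per unit crosswind length is F = V × PW.
Inflow: F_in = 9.61 × 35.2 = 338.272 mm·m/s
Outflow: F_out = 6.74 × 19.7 = 132.778 mm·m/s
Steady-state rate R = (F_in − F_out)/L = (338.272 − 132.778) / 244000 m = 8.422e-04 mm/s.
R = 8.422e-04 × 3600 = 3.03 mm/hr.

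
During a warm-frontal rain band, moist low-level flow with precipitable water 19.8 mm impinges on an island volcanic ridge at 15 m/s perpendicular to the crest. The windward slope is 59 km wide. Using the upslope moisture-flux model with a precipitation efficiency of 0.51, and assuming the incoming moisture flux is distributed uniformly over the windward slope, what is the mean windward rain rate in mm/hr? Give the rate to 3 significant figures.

R ≈ 9.24 mm/hr

Incoming column moisture flux per unit ridge length: F = V × PW = 15 × 19.8 = 297 mm·m/s.
Spread over the 59 km slope with efficiency ε = 0.51: R = ε·F/W = 0.51 × 297 / 59000 m = 2.567e-03 mm/s.
R = 2.567e-03 × 3600 = 9.24 mm/hr.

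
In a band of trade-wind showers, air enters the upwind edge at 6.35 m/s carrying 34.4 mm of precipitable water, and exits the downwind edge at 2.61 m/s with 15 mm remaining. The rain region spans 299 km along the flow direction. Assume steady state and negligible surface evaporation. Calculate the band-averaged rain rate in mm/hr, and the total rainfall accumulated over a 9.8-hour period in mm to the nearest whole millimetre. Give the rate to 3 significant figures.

Column moisture flux per unit crosswind length is F = V × PW.
Inflow: F_in = 6.35 × 34.4 = 218.44 mm·m/s
Outflow: F_out = 2.61 × 15 = 39.15 mm·m/s
Steady-state rate R = (F_in − F_out)/L = (218.44 − 39.15) / 299000 m = 5.996e-04 mm/s.
R = 5.996e-04 × 3600 = 2.16 mm/hr.
Over 9.8 h: total = 2.16 × 9.8 = 21.168 ≈ 21 mm.

R ≈ 2.16 mm/hr; total ≈ 21 mm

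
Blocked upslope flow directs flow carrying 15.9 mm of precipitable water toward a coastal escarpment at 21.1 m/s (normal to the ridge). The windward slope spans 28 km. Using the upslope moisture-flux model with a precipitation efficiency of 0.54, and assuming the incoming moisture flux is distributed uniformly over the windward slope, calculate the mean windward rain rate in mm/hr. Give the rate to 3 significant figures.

Incoming column moisture flux per unit ridge length: F = V × PW = 21.1 × 15.9 = 335.49 mm·m/s.
Spread over the 28 km slope with efficiency ε = 0.54: R = ε·F/W = 0.54 × 335.49 / 28000 m = 6.470e-03 mm/s.
R = 6.470e-03 × 3600 = 23.3 mm/hr.

R ≈ 23.3 mm/hr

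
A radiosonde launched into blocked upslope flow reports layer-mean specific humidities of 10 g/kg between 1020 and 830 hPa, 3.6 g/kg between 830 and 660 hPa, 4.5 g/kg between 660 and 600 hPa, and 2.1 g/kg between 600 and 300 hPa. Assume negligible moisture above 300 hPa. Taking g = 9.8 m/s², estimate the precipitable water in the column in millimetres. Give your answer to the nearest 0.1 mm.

Precipitable water is the column-integrated vapour mass per unit area: PW = (1/g) Σ q̄ Δp, with q in kg/kg and Δp in Pa (1 kg/m² of water = 1 mm).
Layer 1020–830 hPa: Δp = 190 hPa = 19000 Pa, q̄ = 0.01 kg/kg → 0.01 × 19000 / 9.8 = 19.39 mm
Layer 830–660 hPa: Δp = 170 hPa = 17000 Pa, q̄ = 0.0036 kg/kg → 0.0036 × 17000 / 9.8 = 6.24 mm
Layer 660–600 hPa: Δp = 60 hPa = 6000 Pa, q̄ = 0.0045 kg/kg → 0.0045 × 6000 / 9.8 = 2.76 mm
Layer 600–300 hPa: Δp = 300 hPa = 30000 Pa, q̄ = 0.0021 kg/kg → 0.0021 × 30000 / 9.8 = 6.43 mm
PW = 19.39 + 6.24 + 2.76 + 6.43 = 34.82 ≈ 34.8 mm.

PW ≈ 34.8 mm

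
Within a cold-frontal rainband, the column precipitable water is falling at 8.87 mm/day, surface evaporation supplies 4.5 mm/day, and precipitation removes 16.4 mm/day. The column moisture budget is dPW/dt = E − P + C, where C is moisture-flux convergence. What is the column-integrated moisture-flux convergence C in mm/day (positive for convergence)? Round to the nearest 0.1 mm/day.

dPW/dt = -8.87 mm/day.
C = dPW/dt − E + P = (-8.87) − 4.5 + 16.4 = 3.0 mm/day.

C ≈ 3.0 mm/day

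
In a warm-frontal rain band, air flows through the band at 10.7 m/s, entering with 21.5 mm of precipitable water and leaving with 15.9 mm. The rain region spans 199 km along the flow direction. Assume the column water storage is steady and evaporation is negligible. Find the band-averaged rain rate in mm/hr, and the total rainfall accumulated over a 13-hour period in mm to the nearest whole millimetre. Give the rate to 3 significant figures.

R ≈ 1.08 mm/hr; total ≈ 14 mm

Column moisture flux per unit crosswind length is F = V × PW.
Inflow: F_in = 10.7 × 21.5 = 230.05 mm·m/s
Outflow: F_out = 10.7 × 15.9 = 170.13 mm·m/s
Steady-state rate R = (F_in − F_out)/L = (230.05 − 170.13) / 199000 m = 3.011e-04 mm/s.
R = 3.011e-04 × 3600 = 1.08 mm/hr.
Over 13 h: total = 1.08 × 13 = 14.04 ≈ 14 mm.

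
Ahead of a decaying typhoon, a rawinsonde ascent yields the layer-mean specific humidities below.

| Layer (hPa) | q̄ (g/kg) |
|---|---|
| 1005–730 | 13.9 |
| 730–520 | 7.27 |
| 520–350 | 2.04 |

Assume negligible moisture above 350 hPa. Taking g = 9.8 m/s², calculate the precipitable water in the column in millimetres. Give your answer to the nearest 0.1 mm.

Precipitable water is the column-integrated vapour mass per unit area: PW = (1/g) Σ q̄ Δp, with q in kg/kg and Δp in Pa (1 kg/m² of water = 1 mm).
Layer 1005–730 hPa: Δp = 275 hPa = 27500 Pa, q̄ = 0.0139 kg/kg → 0.0139 × 27500 / 9.8 = 39.01 mm
Layer 730–520 hPa: Δp = 210 hPa = 21000 Pa, q̄ = 0.00727 kg/kg → 0.00727 × 21000 / 9.8 = 15.58 mm
Layer 520–350 hPa: Δp = 170 hPa = 17000 Pa, q̄ = 0.00204 kg/kg → 0.00204 × 17000 / 9.8 = 3.54 mm
PW = 39.01 + 15.58 + 3.54 = 58.13 ≈ 58.1 mm.

PW ≈ 58.1 mm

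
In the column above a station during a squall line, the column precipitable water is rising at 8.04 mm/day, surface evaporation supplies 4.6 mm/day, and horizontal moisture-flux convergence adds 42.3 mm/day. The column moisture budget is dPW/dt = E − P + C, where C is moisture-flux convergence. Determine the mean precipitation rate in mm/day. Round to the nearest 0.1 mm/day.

dPW/dt = +8.04 mm/day.
P = E + C − dPW/dt = 4.6 + (42.3) − (+8.04) = 38.9 mm/day.

P ≈ 38.9 mm/day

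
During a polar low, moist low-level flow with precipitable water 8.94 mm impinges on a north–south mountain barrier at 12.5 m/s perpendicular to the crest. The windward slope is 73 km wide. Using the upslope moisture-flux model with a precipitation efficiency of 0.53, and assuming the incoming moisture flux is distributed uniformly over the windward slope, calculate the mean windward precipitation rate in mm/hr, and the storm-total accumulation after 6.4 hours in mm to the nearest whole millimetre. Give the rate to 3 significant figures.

R ≈ 2.92 mm/hr; total ≈ 19 mm

Incoming column moisture flux per unit ridge length: F = V × PW = 12.5 × 8.94 = 111.75 mm·m/s.
Spread over the 73 km slope with efficiency ε = 0.53: R = ε·F/W = 0.53 × 111.75 / 73000 m = 8.113e-04 mm/s.
R = 8.113e-04 × 3600 = 2.92 mm/hr.
Over 6.4 h: total = 2.92 × 6.4 = 18.688 ≈ 19 mm.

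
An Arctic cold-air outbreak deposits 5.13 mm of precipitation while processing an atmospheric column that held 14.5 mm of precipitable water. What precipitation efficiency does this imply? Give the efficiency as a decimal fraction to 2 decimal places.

ε ≈ 0.35

ε = precipitation / PW = 5.13 / 14.5 = 0.35.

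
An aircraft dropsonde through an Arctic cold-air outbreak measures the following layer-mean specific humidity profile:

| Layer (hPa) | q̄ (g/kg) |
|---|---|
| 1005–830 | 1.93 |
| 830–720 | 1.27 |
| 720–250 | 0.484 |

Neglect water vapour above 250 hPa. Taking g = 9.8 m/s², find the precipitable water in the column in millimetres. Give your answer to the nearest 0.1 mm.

Precipitable water is the column-integrated vapour mass per unit area: PW = (1/g) Σ q̄ Δp, with q in kg/kg and Δp in Pa (1 kg/m² of water = 1 mm).
Layer 1005–830 hPa: Δp = 175 hPa = 17500 Pa, q̄ = 0.00193 kg/kg → 0.00193 × 17500 / 9.8 = 3.45 mm
Layer 830–720 hPa: Δp = 110 hPa = 11000 Pa, q̄ = 0.00127 kg/kg → 0.00127 × 11000 / 9.8 = 1.43 mm
Layer 720–250 hPa: Δp = 470 hPa = 47000 Pa, q̄ = 0.000484 kg/kg → 0.000484 × 47000 / 9.8 = 2.32 mm
PW = 3.45 + 1.43 + 2.32 = 7.20 ≈ 7.2 mm.

PW ≈ 7.2 mm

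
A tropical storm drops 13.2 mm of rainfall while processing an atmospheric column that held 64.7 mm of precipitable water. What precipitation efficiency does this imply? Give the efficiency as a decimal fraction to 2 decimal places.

ε = rainfall / PW = 13.2 / 64.7 = 0.20.

ε ≈ 0.20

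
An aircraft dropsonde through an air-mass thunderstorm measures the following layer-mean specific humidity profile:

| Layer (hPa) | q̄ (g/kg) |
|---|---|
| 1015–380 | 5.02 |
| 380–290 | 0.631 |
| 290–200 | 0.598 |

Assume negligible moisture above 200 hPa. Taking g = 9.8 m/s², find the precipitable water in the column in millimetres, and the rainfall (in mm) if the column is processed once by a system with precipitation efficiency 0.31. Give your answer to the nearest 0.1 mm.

Precipitable water is the column-integrated vapour mass per unit area: PW = (1/g) Σ q̄ Δp, with q in kg/kg and Δp in Pa (1 kg/m² of water = 1 mm).
Layer 1015–380 hPa: Δp = 635 hPa = 63500 Pa, q̄ = 0.00502 kg/kg → 0.00502 × 63500 / 9.8 = 32.53 mm
Layer 380–290 hPa: Δp = 90 hPa = 9000 Pa, q̄ = 0.000631 kg/kg → 0.000631 × 9000 / 9.8 = 0.58 mm
Layer 290–200 hPa: Δp = 90 hPa = 9000 Pa, q̄ = 0.000598 kg/kg → 0.000598 × 9000 / 9.8 = 0.55 mm
PW = 32.53 + 0.58 + 0.55 = 33.66 ≈ 33.7 mm.
Rainfall = ε × PW = 0.31 × 33.7 = 10.4 mm.

PW ≈ 33.7 mm; rainfall ≈ 10.4 mm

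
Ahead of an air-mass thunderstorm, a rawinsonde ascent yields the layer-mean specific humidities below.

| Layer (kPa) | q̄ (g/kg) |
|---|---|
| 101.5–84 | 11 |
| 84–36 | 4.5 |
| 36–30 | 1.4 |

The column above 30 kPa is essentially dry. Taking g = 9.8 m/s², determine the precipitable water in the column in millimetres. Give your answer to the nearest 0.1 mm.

Precipitable water is the column-integrated vapour mass per unit area: PW = (1/g) Σ q̄ Δp, with q in kg/kg and Δp in Pa (1 kg/m² of water = 1 mm).
Layer 101.5–84 kPa: Δp = 175 hPa = 17500 Pa, q̄ = 0.011 kg/kg → 0.011 × 17500 / 9.8 = 19.64 mm
Layer 84–36 kPa: Δp = 480 hPa = 48000 Pa, q̄ = 0.0045 kg/kg → 0.0045 × 48000 / 9.8 = 22.04 mm
Layer 36–30 kPa: Δp = 60 hPa = 6000 Pa, q̄ = 0.0014 kg/kg → 0.0014 × 6000 / 9.8 = 0.86 mm
PW = 19.64 + 22.04 + 0.86 = 42.54 ≈ 42.5 mm.

PW ≈ 42.5 mm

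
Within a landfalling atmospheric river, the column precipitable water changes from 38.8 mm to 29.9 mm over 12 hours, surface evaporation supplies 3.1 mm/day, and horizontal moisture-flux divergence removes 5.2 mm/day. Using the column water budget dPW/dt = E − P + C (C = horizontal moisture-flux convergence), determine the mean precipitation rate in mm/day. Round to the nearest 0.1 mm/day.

dPW/dt = (29.9 − 38.8) mm / (12/24 day) = -17.800 mm/day.
P = E + C − dPW/dt = 3.1 + (-5.2) − (-17.800) = 15.7 mm/day.

P ≈ 15.7 mm/day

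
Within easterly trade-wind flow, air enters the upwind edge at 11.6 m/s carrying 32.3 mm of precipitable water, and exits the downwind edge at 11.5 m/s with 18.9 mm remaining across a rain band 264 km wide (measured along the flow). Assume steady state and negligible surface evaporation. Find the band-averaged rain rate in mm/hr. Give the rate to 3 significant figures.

Column moisture flux per unit crosswind length is F = V × PW.
Inflow: F_in = 11.6 × 32.3 = 374.68 mm·m/s
Outflow: F_out = 11.5 × 18.9 = 217.35 mm·m/s
Steady-state rate R = (F_in − F_out)/L = (374.68 − 217.35) / 264000 m = 5.959e-04 mm/s.
R = 5.959e-04 × 3600 = 2.15 mm/hr.

R ≈ 2.15 mm/hr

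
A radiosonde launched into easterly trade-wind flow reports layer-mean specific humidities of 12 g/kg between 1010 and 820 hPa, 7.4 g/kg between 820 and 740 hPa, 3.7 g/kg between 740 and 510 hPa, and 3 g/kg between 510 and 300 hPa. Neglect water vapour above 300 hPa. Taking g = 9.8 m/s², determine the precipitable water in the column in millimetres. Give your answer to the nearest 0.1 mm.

PW ≈ 44.4 mm

Precipitable water is the column-integrated vapour mass per unit area: PW = (1/g) Σ q̄ Δp, with q in kg/kg and Δp in Pa (1 kg/m² of water = 1 mm).
Layer 1010–820 hPa: Δp = 190 hPa = 19000 Pa, q̄ = 0.012 kg/kg → 0.012 × 19000 / 9.8 = 23.27 mm
Layer 820–740 hPa: Δp = 80 hPa = 8000 Pa, q̄ = 0.0074 kg/kg → 0.0074 × 8000 / 9.8 = 6.04 mm
Layer 740–510 hPa: Δp = 230 hPa = 23000 Pa, q̄ = 0.0037 kg/kg → 0.0037 × 23000 / 9.8 = 8.68 mm
Layer 510–300 hPa: Δp = 210 hPa = 21000 Pa, q̄ = 0.003 kg/kg → 0.003 × 21000 / 9.8 = 6.43 mm
PW = 23.27 + 6.04 + 8.68 + 6.43 = 44.42 ≈ 44.4 mm.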